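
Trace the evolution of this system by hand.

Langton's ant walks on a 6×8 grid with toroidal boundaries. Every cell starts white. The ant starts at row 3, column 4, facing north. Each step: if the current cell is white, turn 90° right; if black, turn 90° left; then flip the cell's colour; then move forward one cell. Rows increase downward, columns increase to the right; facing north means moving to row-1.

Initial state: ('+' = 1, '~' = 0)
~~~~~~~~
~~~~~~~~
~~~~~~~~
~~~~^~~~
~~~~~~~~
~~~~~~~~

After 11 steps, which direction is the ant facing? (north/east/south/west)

west

0) ~~~~~~~~
~~~~~~~~
~~~~~~~~
~~~~^~~~
~~~~~~~~
~~~~~~~~
1) ~~~~~~~~
~~~~~~~~
~~~~~~~~
~~~~+>~~
~~~~~~~~
~~~~~~~~
2) ~~~~~~~~
~~~~~~~~
~~~~~~~~
~~~~++~~
~~~~~v~~
~~~~~~~~
3) ~~~~~~~~
~~~~~~~~
~~~~~~~~
~~~~++~~
~~~~<+~~
~~~~~~~~
4) ~~~~~~~~
~~~~~~~~
~~~~~~~~
~~~~^+~~
~~~~++~~
~~~~~~~~
5) ~~~~~~~~
~~~~~~~~
~~~~~~~~
~~~<~+~~
~~~~++~~
~~~~~~~~
6) ~~~~~~~~
~~~~~~~~
~~~^~~~~
~~~+~+~~
~~~~++~~
~~~~~~~~
7) ~~~~~~~~
~~~~~~~~
~~~+>~~~
~~~+~+~~
~~~~++~~
~~~~~~~~
8) ~~~~~~~~
~~~~~~~~
~~~++~~~
~~~+v+~~
~~~~++~~
~~~~~~~~
9) ~~~~~~~~
~~~~~~~~
~~~++~~~
~~~<++~~
~~~~++~~
~~~~~~~~
10) ~~~~~~~~
~~~~~~~~
~~~++~~~
~~~~++~~
~~~v++~~
~~~~~~~~
11) ~~~~~~~~
~~~~~~~~
~~~++~~~
~~~~++~~
~~<+++~~
~~~~~~~~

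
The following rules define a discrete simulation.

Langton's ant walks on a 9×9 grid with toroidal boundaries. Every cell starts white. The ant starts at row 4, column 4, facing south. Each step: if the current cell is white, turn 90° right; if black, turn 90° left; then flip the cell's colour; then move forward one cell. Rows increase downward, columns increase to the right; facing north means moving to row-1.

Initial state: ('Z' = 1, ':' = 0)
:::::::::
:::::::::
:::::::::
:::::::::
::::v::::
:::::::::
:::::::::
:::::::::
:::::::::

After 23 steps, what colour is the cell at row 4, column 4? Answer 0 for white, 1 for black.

t=0: :::::::::
:::::::::
:::::::::
:::::::::
::::v::::
:::::::::
:::::::::
:::::::::
:::::::::
t=1: :::::::::
:::::::::
:::::::::
:::::::::
:::<Z::::
:::::::::
:::::::::
:::::::::
:::::::::
t=2: :::::::::
:::::::::
:::::::::
:::^:::::
:::ZZ::::
:::::::::
:::::::::
:::::::::
:::::::::
t=3: :::::::::
:::::::::
:::::::::
:::Z>::::
:::ZZ::::
:::::::::
:::::::::
:::::::::
:::::::::
t=4: :::::::::
:::::::::
:::::::::
:::ZZ::::
:::Zv::::
:::::::::
:::::::::
:::::::::
:::::::::
t=5: :::::::::
:::::::::
:::::::::
:::ZZ::::
:::Z:>:::
:::::::::
:::::::::
:::::::::
:::::::::
t=6: :::::::::
:::::::::
:::::::::
:::ZZ::::
:::Z:Z:::
:::::v:::
:::::::::
:::::::::
:::::::::
t=7: :::::::::
:::::::::
:::::::::
:::ZZ::::
:::Z:Z:::
::::<Z:::
:::::::::
:::::::::
:::::::::
t=8: :::::::::
:::::::::
:::::::::
:::ZZ::::
:::Z^Z:::
::::ZZ:::
:::::::::
:::::::::
:::::::::
t=9: :::::::::
:::::::::
:::::::::
:::ZZ::::
:::ZZ>:::
::::ZZ:::
:::::::::
:::::::::
:::::::::
t=10: :::::::::
:::::::::
:::::::::
:::ZZ^:::
:::ZZ::::
::::ZZ:::
:::::::::
:::::::::
:::::::::
t=11: :::::::::
:::::::::
:::::::::
:::ZZZ>::
:::ZZ::::
::::ZZ:::
:::::::::
:::::::::
:::::::::
t=12: :::::::::
:::::::::
:::::::::
:::ZZZZ::
:::ZZ:v::
::::ZZ:::
:::::::::
:::::::::
:::::::::
t=13: :::::::::
:::::::::
:::::::::
:::ZZZZ::
:::ZZ<Z::
::::ZZ:::
:::::::::
:::::::::
:::::::::
t=14: :::::::::
:::::::::
:::::::::
:::ZZ^Z::
:::ZZZZ::
::::ZZ:::
:::::::::
:::::::::
:::::::::
t=15: :::::::::
:::::::::
:::::::::
:::Z<:Z::
:::ZZZZ::
::::ZZ:::
:::::::::
:::::::::
:::::::::
t=16: :::::::::
:::::::::
:::::::::
:::Z::Z::
:::ZvZZ::
::::ZZ:::
:::::::::
:::::::::
:::::::::
t=17: :::::::::
:::::::::
:::::::::
:::Z::Z::
:::Z:>Z::
::::ZZ:::
:::::::::
:::::::::
:::::::::
t=18: :::::::::
:::::::::
:::::::::
:::Z:^Z::
:::Z::Z::
::::ZZ:::
:::::::::
:::::::::
:::::::::
t=19: :::::::::
:::::::::
:::::::::
:::Z:Z>::
:::Z::Z::
::::ZZ:::
:::::::::
:::::::::
:::::::::
t=20: :::::::::
:::::::::
::::::^::
:::Z:Z:::
:::Z::Z::
::::ZZ:::
:::::::::
:::::::::
:::::::::
t=21: :::::::::
:::::::::
::::::Z>:
:::Z:Z:::
:::Z::Z::
::::ZZ:::
:::::::::
:::::::::
:::::::::
t=22: :::::::::
:::::::::
::::::ZZ:
:::Z:Z:v:
:::Z::Z::
::::ZZ:::
:::::::::
:::::::::
:::::::::
t=23: :::::::::
:::::::::
::::::ZZ:
:::Z:Z<Z:
:::Z::Z::
::::ZZ:::
:::::::::
:::::::::
:::::::::

0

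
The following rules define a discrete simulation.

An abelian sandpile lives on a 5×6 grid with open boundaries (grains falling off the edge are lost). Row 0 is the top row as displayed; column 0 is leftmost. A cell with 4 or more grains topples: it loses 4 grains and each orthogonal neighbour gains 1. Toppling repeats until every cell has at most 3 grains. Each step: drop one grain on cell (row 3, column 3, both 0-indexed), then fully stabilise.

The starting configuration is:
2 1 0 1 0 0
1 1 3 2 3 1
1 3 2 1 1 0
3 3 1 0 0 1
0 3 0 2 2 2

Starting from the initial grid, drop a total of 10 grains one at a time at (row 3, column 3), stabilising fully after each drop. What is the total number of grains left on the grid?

49

k=0  2 1 0 1 0 0
1 1 3 2 3 1
1 3 2 1 1 0
3 3 1 0 0 1
0 3 0 2 2 2
k=1  2 1 0 1 0 0
1 1 3 2 3 1
1 3 2 1 1 0
3 3 1 1 0 1
0 3 0 2 2 2
k=2  2 1 0 1 0 0
1 1 3 2 3 1
1 3 2 1 1 0
3 3 1 2 0 1
0 3 0 2 2 2
k=3  2 1 0 1 0 0
1 1 3 2 3 1
1 3 2 1 1 0
3 3 1 3 0 1
0 3 0 2 2 2
k=4  2 1 0 1 0 0
1 1 3 2 3 1
1 3 2 2 1 0
3 3 2 0 1 1
0 3 0 3 2 2
k=5  2 1 0 1 0 0
1 1 3 2 3 1
1 3 2 2 1 0
3 3 2 1 1 1
0 3 0 3 2 2
k=6  2 1 0 1 0 0
1 1 3 2 3 1
1 3 2 2 1 0
3 3 2 2 1 1
0 3 0 3 2 2
k=7  2 1 0 1 0 0
1 1 3 2 3 1
1 3 2 2 1 0
3 3 2 3 1 1
0 3 0 3 2 2
k=8  2 1 0 1 0 0
1 1 3 2 3 1
1 3 2 3 1 0
3 3 3 1 2 1
0 3 1 0 3 2
k=9  2 1 0 1 0 0
1 1 3 2 3 1
1 3 2 3 1 0
3 3 3 2 2 1
0 3 1 0 3 2
k=10  2 1 0 1 0 0
1 1 3 2 3 1
1 3 2 3 1 0
3 3 3 3 2 1
0 3 1 0 3 2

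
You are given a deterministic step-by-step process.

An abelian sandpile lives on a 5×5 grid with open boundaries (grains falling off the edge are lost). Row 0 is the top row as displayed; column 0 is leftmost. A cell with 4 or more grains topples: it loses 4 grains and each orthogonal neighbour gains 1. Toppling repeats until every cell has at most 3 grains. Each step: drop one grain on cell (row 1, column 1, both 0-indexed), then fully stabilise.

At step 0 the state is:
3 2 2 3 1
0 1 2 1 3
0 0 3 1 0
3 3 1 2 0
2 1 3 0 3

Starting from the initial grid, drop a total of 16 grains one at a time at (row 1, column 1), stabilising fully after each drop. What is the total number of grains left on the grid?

47

t=0: 3 2 2 3 1
0 1 2 1 3
0 0 3 1 0
3 3 1 2 0
2 1 3 0 3
t=1: 3 2 2 3 1
0 2 2 1 3
0 0 3 1 0
3 3 1 2 0
2 1 3 0 3
t=2: 3 2 2 3 1
0 3 2 1 3
0 0 3 1 0
3 3 1 2 0
2 1 3 0 3
t=3: 3 3 2 3 1
1 0 3 1 3
0 1 3 1 0
3 3 1 2 0
2 1 3 0 3
t=4: 3 3 2 3 1
1 1 3 1 3
0 1 3 1 0
3 3 1 2 0
2 1 3 0 3
t=5: 3 3 2 3 1
1 2 3 1 3
0 1 3 1 0
3 3 1 2 0
2 1 3 0 3
t=6: 3 3 2 3 1
1 3 3 1 3
0 1 3 1 0
3 3 1 2 0
2 1 3 0 3
t=7: 0 2 1 0 2
3 2 2 3 3
0 3 0 2 0
3 3 2 2 0
2 1 3 0 3
t=8: 0 2 1 0 2
3 3 2 3 3
0 3 0 2 0
3 3 2 2 0
2 1 3 0 3
t=9: 1 3 1 0 2
0 2 3 3 3
3 1 1 2 0
0 1 3 2 0
3 2 3 0 3
t=10: 1 3 1 0 2
0 3 3 3 3
3 1 1 2 0
0 1 3 2 0
3 2 3 0 3
t=11: 2 0 3 1 3
1 2 1 1 0
3 2 2 3 1
0 1 3 2 0
3 2 3 0 3
t=12: 2 0 3 1 3
1 3 1 1 0
3 2 2 3 1
0 1 3 2 0
3 2 3 0 3
t=13: 2 1 3 1 3
2 0 2 1 0
3 3 2 3 1
0 1 3 2 0
3 2 3 0 3
t=14: 2 1 3 1 3
2 1 2 1 0
3 3 2 3 1
0 1 3 2 0
3 2 3 0 3
t=15: 2 1 3 1 3
2 2 2 1 0
3 3 2 3 1
0 1 3 2 0
3 2 3 0 3
t=16: 2 1 3 1 3
2 3 2 1 0
3 3 2 3 1
0 1 3 2 0
3 2 3 0 3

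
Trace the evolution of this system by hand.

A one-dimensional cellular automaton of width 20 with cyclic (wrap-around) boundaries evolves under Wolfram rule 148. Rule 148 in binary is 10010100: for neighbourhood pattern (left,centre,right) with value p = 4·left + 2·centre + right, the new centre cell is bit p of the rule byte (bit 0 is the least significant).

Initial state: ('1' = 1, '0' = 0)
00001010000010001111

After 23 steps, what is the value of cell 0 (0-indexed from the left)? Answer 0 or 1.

1

step 0: 00001010000010001111
step 1: 10001011000011000110
step 2: 11001000100000100000
step 3: 00101100110000110000
step 4: 00100010001000001000
step 5: 00110011001100001100
step 6: 00001000100010000010
step 7: 00001100110011000011
step 8: 10000010001000100000
step 9: 11000011001100110000
step 10: 00100000100010001000
step 11: 00110000110011001100
step 12: 00001000001000100010
step 13: 00001100001100110011
step 14: 10000010000010001000
step 15: 11000011000011001100
step 16: 00100000100000100010
step 17: 00110000110000110011
step 18: 10001000001000001000
step 19: 11001100001100001100
step 20: 00100010000010000010
step 21: 00110011000011000011
step 22: 10001000100000100000
step 23: 11001100110000110000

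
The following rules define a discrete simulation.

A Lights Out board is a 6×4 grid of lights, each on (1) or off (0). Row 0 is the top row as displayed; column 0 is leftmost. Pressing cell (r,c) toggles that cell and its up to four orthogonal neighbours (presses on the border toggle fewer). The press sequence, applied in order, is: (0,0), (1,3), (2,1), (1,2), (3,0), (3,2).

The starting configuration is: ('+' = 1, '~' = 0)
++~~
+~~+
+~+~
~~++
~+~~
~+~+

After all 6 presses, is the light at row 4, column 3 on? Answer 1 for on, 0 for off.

step 0: ++~~
+~~+
+~+~
~~++
~+~~
~+~+
step 1: ~~~~
~~~+
+~+~
~~++
~+~~
~+~+
step 2: ~~~+
~~+~
+~++
~~++
~+~~
~+~+
step 3: ~~~+
~++~
~+~+
~+++
~+~~
~+~+
step 4: ~~++
~~~+
~+++
~+++
~+~~
~+~+
step 5: ~~++
~~~+
++++
+~++
++~~
~+~+
step 6: ~~++
~~~+
++~+
++~~
+++~
~+~+

0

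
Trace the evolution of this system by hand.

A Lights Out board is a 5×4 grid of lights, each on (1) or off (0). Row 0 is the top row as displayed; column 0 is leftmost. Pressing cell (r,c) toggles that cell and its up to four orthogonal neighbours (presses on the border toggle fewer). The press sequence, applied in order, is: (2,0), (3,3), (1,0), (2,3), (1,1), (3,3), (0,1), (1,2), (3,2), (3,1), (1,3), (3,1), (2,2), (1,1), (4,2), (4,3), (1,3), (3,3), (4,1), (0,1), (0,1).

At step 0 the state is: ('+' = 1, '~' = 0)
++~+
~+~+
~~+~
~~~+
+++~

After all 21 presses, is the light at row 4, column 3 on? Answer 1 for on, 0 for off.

1

k=0  ++~+
~+~+
~~+~
~~~+
+++~
k=1  ++~+
++~+
+++~
+~~+
+++~
k=2  ++~+
++~+
++++
+~+~
++++
k=3  ~+~+
~~~+
~+++
+~+~
++++
k=4  ~+~+
~~~~
~+~~
+~++
++++
k=5  ~~~+
+++~
~~~~
+~++
++++
k=6  ~~~+
+++~
~~~+
+~~~
+++~
k=7  ++++
+~+~
~~~+
+~~~
+++~
k=8  ++~+
++~+
~~++
+~~~
+++~
k=9  ++~+
++~+
~~~+
++++
++~~
k=10  ++~+
++~+
~+~+
~~~+
+~~~
k=11  ++~~
+++~
~+~~
~~~+
+~~~
k=12  ++~~
+++~
~~~~
++++
++~~
k=13  ++~~
++~~
~+++
++~+
++~~
k=14  +~~~
~~+~
~~++
++~+
++~~
k=15  +~~~
~~+~
~~++
++++
+~++
k=16  +~~~
~~+~
~~++
+++~
+~~~
k=17  +~~+
~~~+
~~+~
+++~
+~~~
k=18  +~~+
~~~+
~~++
++~+
+~~+
k=19  +~~+
~~~+
~~++
+~~+
~+++
k=20  ~+++
~+~+
~~++
+~~+
~+++
k=21  +~~+
~~~+
~~++
+~~+
~+++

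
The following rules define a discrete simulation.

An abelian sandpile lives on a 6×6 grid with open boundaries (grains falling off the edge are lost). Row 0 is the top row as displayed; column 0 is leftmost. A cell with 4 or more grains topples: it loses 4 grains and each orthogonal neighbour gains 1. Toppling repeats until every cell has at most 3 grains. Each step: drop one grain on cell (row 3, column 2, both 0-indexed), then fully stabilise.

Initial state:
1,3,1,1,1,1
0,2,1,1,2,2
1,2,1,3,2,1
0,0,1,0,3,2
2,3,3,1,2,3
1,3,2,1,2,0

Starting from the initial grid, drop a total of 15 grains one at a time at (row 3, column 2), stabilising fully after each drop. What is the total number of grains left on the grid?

step 0: 1,3,1,1,1,1
0,2,1,1,2,2
1,2,1,3,2,1
0,0,1,0,3,2
2,3,3,1,2,3
1,3,2,1,2,0
step 1: 1,3,1,1,1,1
0,2,1,1,2,2
1,2,1,3,2,1
0,0,2,0,3,2
2,3,3,1,2,3
1,3,2,1,2,0
step 2: 1,3,1,1,1,1
0,2,1,1,2,2
1,2,1,3,2,1
0,0,3,0,3,2
2,3,3,1,2,3
1,3,2,1,2,0
step 3: 1,3,1,1,1,1
0,2,1,1,2,2
1,2,2,3,2,1
0,2,1,1,3,2
3,1,2,2,2,3
2,1,0,2,2,0
step 4: 1,3,1,1,1,1
0,2,1,1,2,2
1,2,2,3,2,1
0,2,2,1,3,2
3,1,2,2,2,3
2,1,0,2,2,0
step 5: 1,3,1,1,1,1
0,2,1,1,2,2
1,2,2,3,2,1
0,2,3,1,3,2
3,1,2,2,2,3
2,1,0,2,2,0
step 6: 1,3,1,1,1,1
0,2,1,1,2,2
1,2,3,3,2,1
0,3,0,2,3,2
3,1,3,2,2,3
2,1,0,2,2,0
step 7: 1,3,1,1,1,1
0,2,1,1,2,2
1,2,3,3,2,1
0,3,1,2,3,2
3,1,3,2,2,3
2,1,0,2,2,0
step 8: 1,3,1,1,1,1
0,2,1,1,2,2
1,2,3,3,2,1
0,3,2,2,3,2
3,1,3,2,2,3
2,1,0,2,2,0
step 9: 1,3,1,1,1,1
0,2,1,1,2,2
1,2,3,3,2,1
0,3,3,2,3,2
3,1,3,2,2,3
2,1,0,2,2,0
step 10: 1,3,1,1,1,1
0,3,2,2,3,2
2,0,3,2,0,3
1,2,0,3,3,0
3,3,2,1,1,1
2,1,1,3,3,1
step 11: 1,3,1,1,1,1
0,3,2,2,3,2
2,0,3,2,0,3
1,2,1,3,3,0
3,3,2,1,1,1
2,1,1,3,3,1
step 12: 1,3,1,1,1,1
0,3,2,2,3,2
2,0,3,2,0,3
1,2,2,3,3,0
3,3,2,1,1,1
2,1,1,3,3,1
step 13: 1,3,1,1,1,1
0,3,2,2,3,2
2,0,3,2,0,3
1,2,3,3,3,0
3,3,2,1,1,1
2,1,1,3,3,1
step 14: 1,3,1,1,1,1
0,3,3,3,3,2
2,1,1,0,2,3
1,3,2,2,0,1
3,3,3,2,2,1
2,1,1,3,3,1
step 15: 1,3,1,1,1,1
0,3,3,3,3,2
2,1,1,0,2,3
1,3,3,2,0,1
3,3,3,2,2,1
2,1,1,3,3,1

66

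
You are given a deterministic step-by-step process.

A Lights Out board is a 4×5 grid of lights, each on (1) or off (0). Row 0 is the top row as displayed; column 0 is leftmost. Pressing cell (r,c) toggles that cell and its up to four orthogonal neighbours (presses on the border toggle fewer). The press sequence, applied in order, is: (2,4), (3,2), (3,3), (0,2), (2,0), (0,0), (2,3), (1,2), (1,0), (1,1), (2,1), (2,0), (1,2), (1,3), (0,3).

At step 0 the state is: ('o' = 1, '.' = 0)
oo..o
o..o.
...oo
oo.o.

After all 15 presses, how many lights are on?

step 0: oo..o
o..o.
...oo
oo.o.
step 1: oo..o
o..oo
.....
oo.oo
step 2: oo..o
o..oo
..o..
o.o.o
step 3: oo..o
o..oo
..oo.
o..o.
step 4: o.ooo
o.ooo
..oo.
o..o.
step 5: o.ooo
..ooo
oooo.
...o.
step 6: .oooo
o.ooo
oooo.
...o.
step 7: .oooo
o.o.o
oo..o
.....
step 8: .o.oo
oo.oo
ooo.o
.....
step 9: oo.oo
...oo
.oo.o
.....
step 10: o..oo
ooooo
..o.o
.....
step 11: o..oo
o.ooo
oo..o
.o...
step 12: o..oo
..ooo
....o
oo...
step 13: o.ooo
.o..o
..o.o
oo...
step 14: o.o.o
.ooo.
..ooo
oo...
step 15: o..o.
.oo..
..ooo
oo...

9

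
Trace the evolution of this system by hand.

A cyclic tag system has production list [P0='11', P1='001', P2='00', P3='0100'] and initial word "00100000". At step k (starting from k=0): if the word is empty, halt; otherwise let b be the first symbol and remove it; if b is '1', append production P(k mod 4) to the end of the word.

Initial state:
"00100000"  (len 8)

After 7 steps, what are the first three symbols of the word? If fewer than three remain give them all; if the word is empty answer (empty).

000

k=0  "00100000"  (len 8)
k=1  "0100000"  (len 7)
k=2  "100000"  (len 6)
k=3  "0000000"  (len 7)
k=4  "000000"  (len 6)
k=5  "00000"  (len 5)
k=6  "0000"  (len 4)
k=7  "000"  (len 3)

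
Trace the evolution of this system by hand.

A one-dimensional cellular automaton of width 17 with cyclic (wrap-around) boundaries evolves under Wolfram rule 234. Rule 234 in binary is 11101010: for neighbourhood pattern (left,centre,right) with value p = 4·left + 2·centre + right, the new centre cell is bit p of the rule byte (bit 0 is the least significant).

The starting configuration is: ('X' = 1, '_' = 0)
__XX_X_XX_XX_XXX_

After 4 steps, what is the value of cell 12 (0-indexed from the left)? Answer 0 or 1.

[0] __XX_X_XX_XX_XXX_
[1] _XXXX_XXXXXXXXXX_
[2] XXXXXXXXXXXXXXXX_
[3] XXXXXXXXXXXXXXXXX
[4] XXXXXXXXXXXXXXXXX

1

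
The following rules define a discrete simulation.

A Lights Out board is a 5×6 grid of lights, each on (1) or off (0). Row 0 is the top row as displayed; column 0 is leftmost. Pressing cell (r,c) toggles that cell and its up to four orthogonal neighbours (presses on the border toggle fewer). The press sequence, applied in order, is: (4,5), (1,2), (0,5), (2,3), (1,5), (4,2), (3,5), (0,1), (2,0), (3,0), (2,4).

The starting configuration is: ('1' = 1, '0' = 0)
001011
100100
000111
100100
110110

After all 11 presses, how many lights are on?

[0] 001011
100100
000111
100100
110110
[1] 001011
100100
000111
100101
110101
[2] 000011
111000
001111
100101
110101
[3] 000000
111001
001111
100101
110101
[4] 000000
111101
000001
100001
110101
[5] 000001
111110
000000
100001
110101
[6] 000001
111110
000000
101001
101001
[7] 000001
111110
000001
101010
101000
[8] 111001
101110
000001
101010
101000
[9] 111001
001110
110001
001010
101000
[10] 111001
001110
010001
111010
001000
[11] 111001
001100
010110
111000
001000

13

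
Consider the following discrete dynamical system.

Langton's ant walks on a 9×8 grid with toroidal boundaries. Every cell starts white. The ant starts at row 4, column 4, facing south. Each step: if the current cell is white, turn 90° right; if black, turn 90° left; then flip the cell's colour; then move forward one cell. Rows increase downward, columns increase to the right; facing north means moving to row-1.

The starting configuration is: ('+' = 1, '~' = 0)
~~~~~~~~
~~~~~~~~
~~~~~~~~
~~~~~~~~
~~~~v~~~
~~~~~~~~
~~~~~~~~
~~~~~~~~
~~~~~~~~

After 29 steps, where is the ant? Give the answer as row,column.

2,5

0) ~~~~~~~~
~~~~~~~~
~~~~~~~~
~~~~~~~~
~~~~v~~~
~~~~~~~~
~~~~~~~~
~~~~~~~~
~~~~~~~~
1) ~~~~~~~~
~~~~~~~~
~~~~~~~~
~~~~~~~~
~~~<+~~~
~~~~~~~~
~~~~~~~~
~~~~~~~~
~~~~~~~~
2) ~~~~~~~~
~~~~~~~~
~~~~~~~~
~~~^~~~~
~~~++~~~
~~~~~~~~
~~~~~~~~
~~~~~~~~
~~~~~~~~
3) ~~~~~~~~
~~~~~~~~
~~~~~~~~
~~~+>~~~
~~~++~~~
~~~~~~~~
~~~~~~~~
~~~~~~~~
~~~~~~~~
4) ~~~~~~~~
~~~~~~~~
~~~~~~~~
~~~++~~~
~~~+v~~~
~~~~~~~~
~~~~~~~~
~~~~~~~~
~~~~~~~~
5) ~~~~~~~~
~~~~~~~~
~~~~~~~~
~~~++~~~
~~~+~>~~
~~~~~~~~
~~~~~~~~
~~~~~~~~
~~~~~~~~
6) ~~~~~~~~
~~~~~~~~
~~~~~~~~
~~~++~~~
~~~+~+~~
~~~~~v~~
~~~~~~~~
~~~~~~~~
~~~~~~~~
7) ~~~~~~~~
~~~~~~~~
~~~~~~~~
~~~++~~~
~~~+~+~~
~~~~<+~~
~~~~~~~~
~~~~~~~~
~~~~~~~~
8) ~~~~~~~~
~~~~~~~~
~~~~~~~~
~~~++~~~
~~~+^+~~
~~~~++~~
~~~~~~~~
~~~~~~~~
~~~~~~~~
9) ~~~~~~~~
~~~~~~~~
~~~~~~~~
~~~++~~~
~~~++>~~
~~~~++~~
~~~~~~~~
~~~~~~~~
~~~~~~~~
10) ~~~~~~~~
~~~~~~~~
~~~~~~~~
~~~++^~~
~~~++~~~
~~~~++~~
~~~~~~~~
~~~~~~~~
~~~~~~~~
11) ~~~~~~~~
~~~~~~~~
~~~~~~~~
~~~+++>~
~~~++~~~
~~~~++~~
~~~~~~~~
~~~~~~~~
~~~~~~~~
12) ~~~~~~~~
~~~~~~~~
~~~~~~~~
~~~++++~
~~~++~v~
~~~~++~~
~~~~~~~~
~~~~~~~~
~~~~~~~~
13) ~~~~~~~~
~~~~~~~~
~~~~~~~~
~~~++++~
~~~++<+~
~~~~++~~
~~~~~~~~
~~~~~~~~
~~~~~~~~
14) ~~~~~~~~
~~~~~~~~
~~~~~~~~
~~~++^+~
~~~++++~
~~~~++~~
~~~~~~~~
~~~~~~~~
~~~~~~~~
15) ~~~~~~~~
~~~~~~~~
~~~~~~~~
~~~+<~+~
~~~++++~
~~~~++~~
~~~~~~~~
~~~~~~~~
~~~~~~~~
16) ~~~~~~~~
~~~~~~~~
~~~~~~~~
~~~+~~+~
~~~+v++~
~~~~++~~
~~~~~~~~
~~~~~~~~
~~~~~~~~
17) ~~~~~~~~
~~~~~~~~
~~~~~~~~
~~~+~~+~
~~~+~>+~
~~~~++~~
~~~~~~~~
~~~~~~~~
~~~~~~~~
18) ~~~~~~~~
~~~~~~~~
~~~~~~~~
~~~+~^+~
~~~+~~+~
~~~~++~~
~~~~~~~~
~~~~~~~~
~~~~~~~~
19) ~~~~~~~~
~~~~~~~~
~~~~~~~~
~~~+~+>~
~~~+~~+~
~~~~++~~
~~~~~~~~
~~~~~~~~
~~~~~~~~
20) ~~~~~~~~
~~~~~~~~
~~~~~~^~
~~~+~+~~
~~~+~~+~
~~~~++~~
~~~~~~~~
~~~~~~~~
~~~~~~~~
21) ~~~~~~~~
~~~~~~~~
~~~~~~+>
~~~+~+~~
~~~+~~+~
~~~~++~~
~~~~~~~~
~~~~~~~~
~~~~~~~~
22) ~~~~~~~~
~~~~~~~~
~~~~~~++
~~~+~+~v
~~~+~~+~
~~~~++~~
~~~~~~~~
~~~~~~~~
~~~~~~~~
23) ~~~~~~~~
~~~~~~~~
~~~~~~++
~~~+~+<+
~~~+~~+~
~~~~++~~
~~~~~~~~
~~~~~~~~
~~~~~~~~
24) ~~~~~~~~
~~~~~~~~
~~~~~~^+
~~~+~+++
~~~+~~+~
~~~~++~~
~~~~~~~~
~~~~~~~~
~~~~~~~~
25) ~~~~~~~~
~~~~~~~~
~~~~~<~+
~~~+~+++
~~~+~~+~
~~~~++~~
~~~~~~~~
~~~~~~~~
~~~~~~~~
26) ~~~~~~~~
~~~~~^~~
~~~~~+~+
~~~+~+++
~~~+~~+~
~~~~++~~
~~~~~~~~
~~~~~~~~
~~~~~~~~
27) ~~~~~~~~
~~~~~+>~
~~~~~+~+
~~~+~+++
~~~+~~+~
~~~~++~~
~~~~~~~~
~~~~~~~~
~~~~~~~~
28) ~~~~~~~~
~~~~~++~
~~~~~+v+
~~~+~+++
~~~+~~+~
~~~~++~~
~~~~~~~~
~~~~~~~~
~~~~~~~~
29) ~~~~~~~~
~~~~~++~
~~~~~<++
~~~+~+++
~~~+~~+~
~~~~++~~
~~~~~~~~
~~~~~~~~
~~~~~~~~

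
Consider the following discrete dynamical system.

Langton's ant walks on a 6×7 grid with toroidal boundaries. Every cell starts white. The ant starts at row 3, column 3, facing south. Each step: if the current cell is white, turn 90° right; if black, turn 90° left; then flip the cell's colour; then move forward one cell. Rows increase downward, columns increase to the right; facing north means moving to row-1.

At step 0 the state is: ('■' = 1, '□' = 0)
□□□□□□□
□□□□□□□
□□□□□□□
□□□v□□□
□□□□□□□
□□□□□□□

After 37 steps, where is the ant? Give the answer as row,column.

5,4

t=0: □□□□□□□
□□□□□□□
□□□□□□□
□□□v□□□
□□□□□□□
□□□□□□□
t=1: □□□□□□□
□□□□□□□
□□□□□□□
□□<■□□□
□□□□□□□
□□□□□□□
t=2: □□□□□□□
□□□□□□□
□□^□□□□
□□■■□□□
□□□□□□□
□□□□□□□
t=3: □□□□□□□
□□□□□□□
□□■>□□□
□□■■□□□
□□□□□□□
□□□□□□□
t=4: □□□□□□□
□□□□□□□
□□■■□□□
□□■v□□□
□□□□□□□
□□□□□□□
t=5: □□□□□□□
□□□□□□□
□□■■□□□
□□■□>□□
□□□□□□□
□□□□□□□
t=6: □□□□□□□
□□□□□□□
□□■■□□□
□□■□■□□
□□□□v□□
□□□□□□□
t=7: □□□□□□□
□□□□□□□
□□■■□□□
□□■□■□□
□□□<■□□
□□□□□□□
t=8: □□□□□□□
□□□□□□□
□□■■□□□
□□■^■□□
□□□■■□□
□□□□□□□
t=9: □□□□□□□
□□□□□□□
□□■■□□□
□□■■>□□
□□□■■□□
□□□□□□□
t=10: □□□□□□□
□□□□□□□
□□■■^□□
□□■■□□□
□□□■■□□
□□□□□□□
t=11: □□□□□□□
□□□□□□□
□□■■■>□
□□■■□□□
□□□■■□□
□□□□□□□
t=12: □□□□□□□
□□□□□□□
□□■■■■□
□□■■□v□
□□□■■□□
□□□□□□□
t=13: □□□□□□□
□□□□□□□
□□■■■■□
□□■■<■□
□□□■■□□
□□□□□□□
t=14: □□□□□□□
□□□□□□□
□□■■^■□
□□■■■■□
□□□■■□□
□□□□□□□
t=15: □□□□□□□
□□□□□□□
□□■<□■□
□□■■■■□
□□□■■□□
□□□□□□□
t=16: □□□□□□□
□□□□□□□
□□■□□■□
□□■v■■□
□□□■■□□
□□□□□□□
t=17: □□□□□□□
□□□□□□□
□□■□□■□
□□■□>■□
□□□■■□□
□□□□□□□
t=18: □□□□□□□
□□□□□□□
□□■□^■□
□□■□□■□
□□□■■□□
□□□□□□□
t=19: □□□□□□□
□□□□□□□
□□■□■>□
□□■□□■□
□□□■■□□
□□□□□□□
t=20: □□□□□□□
□□□□□^□
□□■□■□□
□□■□□■□
□□□■■□□
□□□□□□□
t=21: □□□□□□□
□□□□□■>
□□■□■□□
□□■□□■□
□□□■■□□
□□□□□□□
t=22: □□□□□□□
□□□□□■■
□□■□■□v
□□■□□■□
□□□■■□□
□□□□□□□
t=23: □□□□□□□
□□□□□■■
□□■□■<■
□□■□□■□
□□□■■□□
□□□□□□□
t=24: □□□□□□□
□□□□□^■
□□■□■■■
□□■□□■□
□□□■■□□
□□□□□□□
t=25: □□□□□□□
□□□□<□■
□□■□■■■
□□■□□■□
□□□■■□□
□□□□□□□
t=26: □□□□^□□
□□□□■□■
□□■□■■■
□□■□□■□
□□□■■□□
□□□□□□□
t=27: □□□□■>□
□□□□■□■
□□■□■■■
□□■□□■□
□□□■■□□
□□□□□□□
t=28: □□□□■■□
□□□□■v■
□□■□■■■
□□■□□■□
□□□■■□□
□□□□□□□
t=29: □□□□■■□
□□□□<■■
□□■□■■■
□□■□□■□
□□□■■□□
□□□□□□□
t=30: □□□□■■□
□□□□□■■
□□■□v■■
□□■□□■□
□□□■■□□
□□□□□□□
t=31: □□□□■■□
□□□□□■■
□□■□□>■
□□■□□■□
□□□■■□□
□□□□□□□
t=32: □□□□■■□
□□□□□^■
□□■□□□■
□□■□□■□
□□□■■□□
□□□□□□□
t=33: □□□□■■□
□□□□<□■
□□■□□□■
□□■□□■□
□□□■■□□
□□□□□□□
t=34: □□□□^■□
□□□□■□■
□□■□□□■
□□■□□■□
□□□■■□□
□□□□□□□
t=35: □□□<□■□
□□□□■□■
□□■□□□■
□□■□□■□
□□□■■□□
□□□□□□□
t=36: □□□■□■□
□□□□■□■
□□■□□□■
□□■□□■□
□□□■■□□
□□□^□□□
t=37: □□□■□■□
□□□□■□■
□□■□□□■
□□■□□■□
□□□■■□□
□□□■>□□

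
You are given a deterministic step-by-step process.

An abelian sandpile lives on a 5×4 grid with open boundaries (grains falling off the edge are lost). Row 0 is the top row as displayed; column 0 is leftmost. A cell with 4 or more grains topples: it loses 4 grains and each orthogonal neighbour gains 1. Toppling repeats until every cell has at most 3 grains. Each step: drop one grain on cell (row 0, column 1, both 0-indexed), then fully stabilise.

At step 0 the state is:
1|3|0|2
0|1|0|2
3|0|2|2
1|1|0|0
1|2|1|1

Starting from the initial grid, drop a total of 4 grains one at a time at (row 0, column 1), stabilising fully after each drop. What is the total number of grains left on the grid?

t=0: 1|3|0|2
0|1|0|2
3|0|2|2
1|1|0|0
1|2|1|1
t=1: 2|0|1|2
0|2|0|2
3|0|2|2
1|1|0|0
1|2|1|1
t=2: 2|1|1|2
0|2|0|2
3|0|2|2
1|1|0|0
1|2|1|1
t=3: 2|2|1|2
0|2|0|2
3|0|2|2
1|1|0|0
1|2|1|1
t=4: 2|3|1|2
0|2|0|2
3|0|2|2
1|1|0|0
1|2|1|1

26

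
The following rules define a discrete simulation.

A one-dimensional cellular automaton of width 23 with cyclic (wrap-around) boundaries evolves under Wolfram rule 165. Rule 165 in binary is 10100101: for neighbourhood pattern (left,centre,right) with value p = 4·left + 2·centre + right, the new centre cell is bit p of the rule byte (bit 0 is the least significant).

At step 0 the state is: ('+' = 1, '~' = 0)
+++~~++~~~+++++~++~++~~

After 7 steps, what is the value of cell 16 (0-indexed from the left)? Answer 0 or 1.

step 0: +++~~++~~~+++++~++~++~~
step 1: ~+~~~~~~+~~+++~+~~+~~~~
step 2: ~+~++++~+~~~+~++~~+~+++
step 3: +++~++~++~+~++~~~~++~+~
step 4: ~+~+~~+~~+++~~~++~~~+++
step 5: ++++~~+~~~+~~+~~~~+~~+~
step 6: ~++~~~+~+~+~~+~++~+~~++
step 7: +~~~+~+++++~~++~~++~~~~

0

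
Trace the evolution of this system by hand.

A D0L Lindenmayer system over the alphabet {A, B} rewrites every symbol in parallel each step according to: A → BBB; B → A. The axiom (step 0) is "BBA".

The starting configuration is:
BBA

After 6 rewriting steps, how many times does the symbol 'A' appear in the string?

t=0: BBA
t=1: AABBB
t=2: BBBBBBAAA
t=3: AAAAAABBBBBBBBB
t=4: BBBBBBBBBBBBBBBBBBAAAAAAAAA
t=5: AAAAAAAAAAAAAAAAAABBBBBBBBBBBBBBBBBBBBBBBBBBB
t=6: BBBBBBBBBBBBBBBBBBBBBBBBBBBBBBBBBBBBBBBBBBBBBBBBBBBBBBAAAAAAAAAAAAAAAAAAAAAAAAAAA

27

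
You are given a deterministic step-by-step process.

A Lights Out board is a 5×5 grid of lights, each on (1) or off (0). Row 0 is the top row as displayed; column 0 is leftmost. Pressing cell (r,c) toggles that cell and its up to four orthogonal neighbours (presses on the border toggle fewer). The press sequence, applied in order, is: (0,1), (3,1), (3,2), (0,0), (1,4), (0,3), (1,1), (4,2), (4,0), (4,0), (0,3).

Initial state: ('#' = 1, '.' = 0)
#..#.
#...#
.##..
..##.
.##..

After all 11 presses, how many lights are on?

k=0  #..#.
#...#
.##..
..##.
.##..
k=1  .###.
##..#
.##..
..##.
.##..
k=2  .###.
##..#
..#..
##.#.
..#..
k=3  .###.
##..#
.....
#.#..
.....
k=4  #.##.
.#..#
.....
#.#..
.....
k=5  #.###
.#.#.
....#
#.#..
.....
k=6  #....
.#...
....#
#.#..
.....
k=7  ##...
#.#..
.#..#
#.#..
.....
k=8  ##...
#.#..
.#..#
#....
.###.
k=9  ##...
#.#..
.#..#
.....
#.##.
k=10  ##...
#.#..
.#..#
#....
.###.
k=11  #####
#.##.
.#..#
#....
.###.

14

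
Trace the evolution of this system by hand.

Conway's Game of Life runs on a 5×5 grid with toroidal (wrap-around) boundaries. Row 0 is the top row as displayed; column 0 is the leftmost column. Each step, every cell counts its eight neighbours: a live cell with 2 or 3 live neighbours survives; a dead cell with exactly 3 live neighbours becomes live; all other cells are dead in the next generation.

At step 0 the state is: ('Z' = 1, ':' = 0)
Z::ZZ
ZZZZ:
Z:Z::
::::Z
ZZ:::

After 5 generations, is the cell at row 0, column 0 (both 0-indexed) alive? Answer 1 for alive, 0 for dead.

1

0) Z::ZZ
ZZZZ:
Z:Z::
::::Z
ZZ:::
1) :::Z:
:::::
Z:Z::
::::Z
:Z:Z:
2) ::Z::
:::::
:::::
ZZZZZ
::ZZZ
3) ::Z::
:::::
ZZZZZ
ZZ:::
:::::
4) :::::
Z:::Z
::ZZZ
:::Z:
:Z:::
5) Z::::
Z:::Z
Z:Z::
:::ZZ
:::::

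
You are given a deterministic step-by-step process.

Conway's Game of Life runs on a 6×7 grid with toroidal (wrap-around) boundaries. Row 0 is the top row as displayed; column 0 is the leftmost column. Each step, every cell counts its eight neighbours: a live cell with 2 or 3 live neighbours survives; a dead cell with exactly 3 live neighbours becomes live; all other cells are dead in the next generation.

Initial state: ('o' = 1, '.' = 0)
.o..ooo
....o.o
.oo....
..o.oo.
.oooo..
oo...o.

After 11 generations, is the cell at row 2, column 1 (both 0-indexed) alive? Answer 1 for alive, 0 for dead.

[0] .o..ooo
....o.o
.oo....
..o.oo.
.oooo..
oo...o.
[1] .o..o..
.oooo.o
.oo.o..
....oo.
o.....o
.......
[2] oo..oo.
....o..
oo.....
oo.oooo
.....oo
o......
[3] oo..ooo
....ooo
.ooo...
.oo.o..
.o.....
oo..o..
[4] .o.o...
.......
oo.....
o......
...o...
..o.o..
[5] ..oo...
ooo....
oo.....
oo.....
...o...
..o.o..
[6] .......
o..o...
......o
ooo....
.ooo...
..o.o..
[7] ...o...
.......
..o...o
o..o...
o......
.oo....
[8] ..o....
.......
.......
oo....o
o.o....
.oo....
[9] .oo....
.......
o......
oo....o
..o...o
..oo...
[10] .ooo...
.o.....
oo....o
.o....o
..oo..o
...o...
[11] .o.o...
.......
.oo...o
.o...oo
o.oo...
.o..o..

1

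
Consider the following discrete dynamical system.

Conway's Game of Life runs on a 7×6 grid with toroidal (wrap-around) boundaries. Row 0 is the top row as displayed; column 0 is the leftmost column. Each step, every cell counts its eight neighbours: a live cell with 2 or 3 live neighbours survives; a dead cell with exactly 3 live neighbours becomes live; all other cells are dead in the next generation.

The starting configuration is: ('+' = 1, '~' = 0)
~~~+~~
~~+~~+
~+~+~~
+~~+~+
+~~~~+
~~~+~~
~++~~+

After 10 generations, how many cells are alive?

gen 0: ~~~+~~
~~+~~+
~+~+~~
+~~+~+
+~~~~+
~~~+~~
~++~~+
gen 1: ++~++~
~~+++~
~+~+~+
~++~~+
+~~~~+
~++~++
~~+++~
gen 2: ~+~~~~
~~~~~~
~+~~~+
~++~~+
~~~+~~
~++~~~
~~~~~~
gen 3: ~~~~~~
+~~~~~
~++~~~
~++~+~
+~~+~~
~~+~~~
~++~~~
gen 4: ~+~~~~
~+~~~~
+~++~~
+~~~~~
~~~+~~
~~++~~
~++~~~
gen 5: ++~~~~
++~~~~
+~+~~~
~+++~~
~~++~~
~+~+~~
~+~+~~
gen 6: ~~~~~~
~~+~~+
+~~+~~
~~~~~~
~~~~+~
~+~++~
~+~~~~
gen 7: ~~~~~~
~~~~~~
~~~~~~
~~~~~~
~~~++~
~~+++~
~~+~~~
gen 8: ~~~~~~
~~~~~~
~~~~~~
~~~~~~
~~+~+~
~~+~+~
~~+~~~
gen 9: ~~~~~~
~~~~~~
~~~~~~
~~~~~~
~~~~~~
~++~~~
~~~+~~
gen 10: ~~~~~~
~~~~~~
~~~~~~
~~~~~~
~~~~~~
~~+~~~
~~+~~~

2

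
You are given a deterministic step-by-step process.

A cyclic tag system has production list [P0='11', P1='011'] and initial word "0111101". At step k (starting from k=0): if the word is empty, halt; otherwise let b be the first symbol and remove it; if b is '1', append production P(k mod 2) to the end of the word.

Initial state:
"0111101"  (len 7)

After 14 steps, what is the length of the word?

t=0: "0111101"  (len 7)
t=1: "111101"  (len 6)
t=2: "11101011"  (len 8)
t=3: "110101111"  (len 9)
t=4: "10101111011"  (len 11)
t=5: "010111101111"  (len 12)
t=6: "10111101111"  (len 11)
t=7: "011110111111"  (len 12)
t=8: "11110111111"  (len 11)
t=9: "111011111111"  (len 12)
t=10: "11011111111011"  (len 14)
t=11: "101111111101111"  (len 15)
t=12: "01111111101111011"  (len 17)
t=13: "1111111101111011"  (len 16)
t=14: "111111101111011011"  (len 18)

18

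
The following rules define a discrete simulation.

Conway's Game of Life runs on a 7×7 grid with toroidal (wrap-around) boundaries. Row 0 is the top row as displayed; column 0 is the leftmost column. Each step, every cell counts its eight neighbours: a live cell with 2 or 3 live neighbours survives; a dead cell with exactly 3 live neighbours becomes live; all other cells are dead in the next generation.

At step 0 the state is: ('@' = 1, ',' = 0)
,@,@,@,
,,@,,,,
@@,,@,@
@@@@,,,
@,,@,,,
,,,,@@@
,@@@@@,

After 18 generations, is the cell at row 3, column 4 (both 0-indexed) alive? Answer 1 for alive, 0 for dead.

gen 0: ,@,@,@,
,,@,,,,
@@,,@,@
@@@@,,,
@,,@,,,
,,,,@@@
,@@@@@,
gen 1: ,@,,,@,
,,@@@@@
,,,,,,@
,,,@@,,
@,,@,@,
@@,,,,@
@@,,,,,
gen 2: ,@,@,@,
@,@@@,@
,,@,,,@
,,,@@@@
@@@@,@,
,,@,,,,
,,@,,,,
gen 3: @@,,,@@
@,,,@,@
,@@,,,,
,,,,,,,
@@,,,@,
,,,,,,,
,@@@,,,
gen 4: ,,,@@@,
,,@,,,,
@@,,,,,
@,@,,,,
,,,,,,,
@,,,,,,
,@@,,,@
gen 5: ,@,@@@,
,@@@@,,
@,@,,,,
@,,,,,,
,@,,,,,
@@,,,,,
@@@@@@@
gen 6: ,,,,,,,
@,,,,@,
@,@,,,,
@,,,,,,
,@,,,,,
,,,@@@,
,,,,,,,
gen 7: ,,,,,,,
,@,,,,@
@,,,,,,
@,,,,,,
,,,,@,,
,,,,@,,
,,,,@,,
gen 8: ,,,,,,,
@,,,,,,
@@,,,,@
,,,,,,,
,,,,,,,
,,,@@@,
,,,,,,,
gen 9: ,,,,,,,
@@,,,,@
@@,,,,@
@,,,,,,
,,,,@,,
,,,,@,,
,,,,@,,
gen 10: @,,,,,,
,@,,,,@
,,,,,,,
@@,,,,@
,,,,,,,
,,,@@@,
,,,,,,,
gen 11: @,,,,,,
@,,,,,,
,@,,,,@
@,,,,,,
@,,,@@@
,,,,@,,
,,,,@,,
gen 12: ,,,,,,,
@@,,,,@
,@,,,,@
,@,,,,,
@,,,@@@
,,,@@,@
,,,,,,,
gen 13: @,,,,,,
,@,,,,@
,@@,,,@
,@,,,,,
@,,@@,@
@,,@@,@
,,,,,,,
gen 14: @,,,,,,
,@@,,,@
,@@,,,,
,@,@,@@
,@@@@,@
@,,@@,@
@,,,,,@
gen 15: ,,,,,,,
,,@,,,,
,,,@,@@
,,,,,@@
,@,,,,,
,,,,@,,
,@,,,@,
gen 16: ,,,,,,,
,,,,,,,
,,,,@@@
@,,,@@@
,,,,,@,
,,,,,,,
,,,,,,,
gen 17: ,,,,,,,
,,,,,@,
@,,,@,,
@,,,,,,
,,,,@@,
,,,,,,,
,,,,,,,
gen 18: ,,,,,,,
,,,,,,,
,,,,,,@
,,,,@@@
,,,,,,,
,,,,,,,
,,,,,,,

1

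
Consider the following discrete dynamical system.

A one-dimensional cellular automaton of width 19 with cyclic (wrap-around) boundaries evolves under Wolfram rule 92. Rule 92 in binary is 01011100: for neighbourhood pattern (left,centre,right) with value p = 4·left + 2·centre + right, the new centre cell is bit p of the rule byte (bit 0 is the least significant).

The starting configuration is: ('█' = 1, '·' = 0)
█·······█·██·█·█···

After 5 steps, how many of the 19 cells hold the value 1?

10

[0] █·······█·██·█·█···
[1] ██······█·██·█·██··
[2] ███·····█·██·█·███·
[3] █·██····█·██·█·█·█·
[4] █·███···█·██·█·█·█·
[5] █·█·██··█·██·█·█·█·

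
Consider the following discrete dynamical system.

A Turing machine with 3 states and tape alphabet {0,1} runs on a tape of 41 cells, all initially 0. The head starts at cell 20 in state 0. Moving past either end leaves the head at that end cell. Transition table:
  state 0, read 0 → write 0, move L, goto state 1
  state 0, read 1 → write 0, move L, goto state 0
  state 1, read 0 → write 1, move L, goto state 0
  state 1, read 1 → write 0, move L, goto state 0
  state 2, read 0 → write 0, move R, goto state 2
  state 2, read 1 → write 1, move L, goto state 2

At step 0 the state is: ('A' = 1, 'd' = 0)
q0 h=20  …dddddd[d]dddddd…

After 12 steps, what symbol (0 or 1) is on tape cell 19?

1

t=0: q0 h=20  …dddddd[d]dddddd…
t=1: q1 h=19  …dddddd[d]dddddd…
t=2: q0 h=18  …dddddd[d]Addddd…
t=3: q1 h=17  …dddddd[d]dAdddd…
t=4: q0 h=16  …dddddd[d]AdAddd…
t=5: q1 h=15  …dddddd[d]dAdAdd…
t=6: q0 h=14  …dddddd[d]AdAdAd…
t=7: q1 h=13  …dddddd[d]dAdAdA…
t=8: q0 h=12  …dddddd[d]AdAdAd…
t=9: q1 h=11  …dddddd[d]dAdAdA…
t=10: q0 h=10  …dddddd[d]AdAdAd…
t=11: q1 h= 9  …dddddd[d]dAdAdA…
t=12: q0 h= 8  …dddddd[d]AdAdAd…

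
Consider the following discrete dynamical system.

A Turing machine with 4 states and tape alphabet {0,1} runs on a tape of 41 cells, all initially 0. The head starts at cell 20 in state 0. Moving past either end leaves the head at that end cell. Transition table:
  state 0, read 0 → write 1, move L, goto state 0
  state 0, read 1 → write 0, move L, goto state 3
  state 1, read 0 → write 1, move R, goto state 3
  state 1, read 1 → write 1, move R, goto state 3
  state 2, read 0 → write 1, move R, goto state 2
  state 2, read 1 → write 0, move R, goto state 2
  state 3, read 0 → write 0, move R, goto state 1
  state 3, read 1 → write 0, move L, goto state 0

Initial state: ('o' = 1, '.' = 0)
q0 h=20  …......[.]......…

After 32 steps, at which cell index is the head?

2

0) q0 h=20  …......[.]......…
1) q0 h=19  …......[.]o.....…
2) q0 h=18  …......[.]oo....…
3) q0 h=17  …......[.]ooo...…
4) q0 h=16  …......[.]oooo..…
5) q0 h=15  …......[.]ooooo.…
6) q0 h=14  …......[.]oooooo…
7) q0 h=13  …......[.]oooooo…
8) q0 h=12  …......[.]oooooo…
9) q0 h=11  …......[.]oooooo…
10) q0 h=10  …......[.]oooooo…
11) q0 h= 9  …......[.]oooooo…
12) q0 h= 8  …......[.]oooooo…
13) q0 h= 7  …......[.]oooooo…
14) q0 h= 6  |......[.]oooooo…
15) q0 h= 5  |.....[.]oooooo…
16) q0 h= 4  |....[.]oooooo…
17) q0 h= 3  |...[.]oooooo…
18) q0 h= 2  |..[.]oooooo…
19) q0 h= 1  |.[.]oooooo…
20) q0 h= 0  |[.]oooooo…
21) q0 h= 0  |[o]oooooo…
22) q3 h= 0  |[.]oooooo…
23) q1 h= 1  |.[o]oooooo…
24) q3 h= 2  |.o[o]oooooo…
25) q0 h= 1  |.[o].ooooo…
26) q3 h= 0  |[.]..oooo…
27) q1 h= 1  |.[.].ooooo…
28) q3 h= 2  |.o[.]oooooo…
29) q1 h= 3  |.o.[o]oooooo…
30) q3 h= 4  |.o.o[o]oooooo…
31) q0 h= 3  |.o.[o].ooooo…
32) q3 h= 2  |.o[.]..oooo…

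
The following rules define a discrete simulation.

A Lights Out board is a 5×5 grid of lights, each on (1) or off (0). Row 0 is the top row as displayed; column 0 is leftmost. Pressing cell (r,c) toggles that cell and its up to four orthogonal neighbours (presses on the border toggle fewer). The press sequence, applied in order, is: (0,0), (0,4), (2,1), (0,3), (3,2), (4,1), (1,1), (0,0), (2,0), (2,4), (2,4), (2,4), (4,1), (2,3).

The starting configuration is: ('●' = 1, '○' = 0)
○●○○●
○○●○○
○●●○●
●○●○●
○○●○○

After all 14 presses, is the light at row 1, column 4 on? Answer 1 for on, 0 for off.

0

0) ○●○○●
○○●○○
○●●○●
●○●○●
○○●○○
1) ●○○○●
●○●○○
○●●○●
●○●○●
○○●○○
2) ●○○●○
●○●○●
○●●○●
●○●○●
○○●○○
3) ●○○●○
●●●○●
●○○○●
●●●○●
○○●○○
4) ●○●○●
●●●●●
●○○○●
●●●○●
○○●○○
5) ●○●○●
●●●●●
●○●○●
●○○●●
○○○○○
6) ●○●○●
●●●●●
●○●○●
●●○●●
●●●○○
7) ●●●○●
○○○●●
●●●○●
●●○●●
●●●○○
8) ○○●○●
●○○●●
●●●○●
●●○●●
●●●○○
9) ○○●○●
○○○●●
○○●○●
○●○●●
●●●○○
10) ○○●○●
○○○●○
○○●●○
○●○●○
●●●○○
11) ○○●○●
○○○●●
○○●○●
○●○●●
●●●○○
12) ○○●○●
○○○●○
○○●●○
○●○●○
●●●○○
13) ○○●○●
○○○●○
○○●●○
○○○●○
○○○○○
14) ○○●○●
○○○○○
○○○○●
○○○○○
○○○○○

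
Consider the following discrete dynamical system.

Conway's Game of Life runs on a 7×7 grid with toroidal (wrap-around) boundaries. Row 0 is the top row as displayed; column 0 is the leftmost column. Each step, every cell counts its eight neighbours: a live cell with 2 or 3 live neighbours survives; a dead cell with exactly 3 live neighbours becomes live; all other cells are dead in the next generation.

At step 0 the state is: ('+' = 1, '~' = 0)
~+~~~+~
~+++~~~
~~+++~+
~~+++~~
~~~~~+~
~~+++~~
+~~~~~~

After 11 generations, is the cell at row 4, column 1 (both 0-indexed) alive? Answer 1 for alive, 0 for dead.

1

0) ~+~~~+~
~+++~~~
~~+++~+
~~+++~~
~~~~~+~
~~+++~~
+~~~~~~
1) ++~~~~~
++~~~+~
~~~~~+~
~~+~~~~
~~~~~+~
~~~++~~
~++++~~
2) ~~~++~+
++~~~~~
~+~~~~+
~~~~~~~
~~~++~~
~~~~~+~
++~~+~~
3) ~~+++++
~++~~++
~+~~~~~
~~~~~~~
~~~~+~~
~~~+~+~
+~~++~+
4) ~~~~~~~
~+~~~~+
+++~~~~
~~~~~~~
~~~~+~~
~~~+~++
+~~~~~~
5) +~~~~~~
~++~~~~
+++~~~~
~+~~~~~
~~~~++~
~~~~+++
~~~~~~+
6) ++~~~~~
~~+~~~~
+~~~~~~
+++~~~~
~~~~+~+
~~~~+~+
+~~~~~+
7) ++~~~~+
+~~~~~~
+~+~~~~
++~~~~+
~+~+~~+
~~~~~~+
~+~~~++
8) ~+~~~+~
~~~~~~~
~~~~~~~
~~~~~~+
~++~~++
~~+~~~+
~+~~~+~
9) ~~~~~~~
~~~~~~~
~~~~~~~
+~~~~++
~++~~++
~~+~~~+
+++~~++
10) ++~~~~+
~~~~~~~
~~~~~~+
++~~~+~
~++~~~~
~~~+~~~
+++~~++
11) ~~+~~+~
~~~~~~+
+~~~~~+
+++~~~+
+++~~~~
~~~+~~+
~~+~~+~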